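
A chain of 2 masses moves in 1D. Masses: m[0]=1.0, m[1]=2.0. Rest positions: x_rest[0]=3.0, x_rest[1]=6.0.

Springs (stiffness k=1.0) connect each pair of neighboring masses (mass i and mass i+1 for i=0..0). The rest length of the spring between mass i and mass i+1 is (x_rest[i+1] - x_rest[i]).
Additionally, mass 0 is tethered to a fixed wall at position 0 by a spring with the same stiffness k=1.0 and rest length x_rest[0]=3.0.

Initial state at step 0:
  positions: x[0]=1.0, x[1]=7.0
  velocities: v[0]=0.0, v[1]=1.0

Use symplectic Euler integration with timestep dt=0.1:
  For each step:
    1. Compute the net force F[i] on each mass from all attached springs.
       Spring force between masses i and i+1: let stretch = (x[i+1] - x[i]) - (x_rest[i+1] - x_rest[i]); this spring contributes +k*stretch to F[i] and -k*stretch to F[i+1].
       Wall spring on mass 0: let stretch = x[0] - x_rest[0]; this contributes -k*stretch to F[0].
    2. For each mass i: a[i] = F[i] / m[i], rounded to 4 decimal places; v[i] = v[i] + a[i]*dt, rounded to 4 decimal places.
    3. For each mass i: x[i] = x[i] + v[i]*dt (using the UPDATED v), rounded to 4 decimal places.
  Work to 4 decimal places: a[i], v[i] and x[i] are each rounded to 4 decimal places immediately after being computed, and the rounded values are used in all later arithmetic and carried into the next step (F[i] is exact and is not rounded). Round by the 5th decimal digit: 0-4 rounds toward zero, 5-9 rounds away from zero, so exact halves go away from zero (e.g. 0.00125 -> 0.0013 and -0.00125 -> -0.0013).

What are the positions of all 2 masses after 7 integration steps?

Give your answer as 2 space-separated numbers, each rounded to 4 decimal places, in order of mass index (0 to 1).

Answer: 2.3134 7.2924

Derivation:
Step 0: x=[1.0000 7.0000] v=[0.0000 1.0000]
Step 1: x=[1.0500 7.0850] v=[0.5000 0.8500]
Step 2: x=[1.1499 7.1548] v=[0.9985 0.6983]
Step 3: x=[1.2983 7.2096] v=[1.4840 0.5481]
Step 4: x=[1.4928 7.2499] v=[1.9453 0.4025]
Step 5: x=[1.7300 7.2764] v=[2.3717 0.2646]
Step 6: x=[2.0053 7.2901] v=[2.7533 0.1373]
Step 7: x=[2.3134 7.2924] v=[3.0813 0.0231]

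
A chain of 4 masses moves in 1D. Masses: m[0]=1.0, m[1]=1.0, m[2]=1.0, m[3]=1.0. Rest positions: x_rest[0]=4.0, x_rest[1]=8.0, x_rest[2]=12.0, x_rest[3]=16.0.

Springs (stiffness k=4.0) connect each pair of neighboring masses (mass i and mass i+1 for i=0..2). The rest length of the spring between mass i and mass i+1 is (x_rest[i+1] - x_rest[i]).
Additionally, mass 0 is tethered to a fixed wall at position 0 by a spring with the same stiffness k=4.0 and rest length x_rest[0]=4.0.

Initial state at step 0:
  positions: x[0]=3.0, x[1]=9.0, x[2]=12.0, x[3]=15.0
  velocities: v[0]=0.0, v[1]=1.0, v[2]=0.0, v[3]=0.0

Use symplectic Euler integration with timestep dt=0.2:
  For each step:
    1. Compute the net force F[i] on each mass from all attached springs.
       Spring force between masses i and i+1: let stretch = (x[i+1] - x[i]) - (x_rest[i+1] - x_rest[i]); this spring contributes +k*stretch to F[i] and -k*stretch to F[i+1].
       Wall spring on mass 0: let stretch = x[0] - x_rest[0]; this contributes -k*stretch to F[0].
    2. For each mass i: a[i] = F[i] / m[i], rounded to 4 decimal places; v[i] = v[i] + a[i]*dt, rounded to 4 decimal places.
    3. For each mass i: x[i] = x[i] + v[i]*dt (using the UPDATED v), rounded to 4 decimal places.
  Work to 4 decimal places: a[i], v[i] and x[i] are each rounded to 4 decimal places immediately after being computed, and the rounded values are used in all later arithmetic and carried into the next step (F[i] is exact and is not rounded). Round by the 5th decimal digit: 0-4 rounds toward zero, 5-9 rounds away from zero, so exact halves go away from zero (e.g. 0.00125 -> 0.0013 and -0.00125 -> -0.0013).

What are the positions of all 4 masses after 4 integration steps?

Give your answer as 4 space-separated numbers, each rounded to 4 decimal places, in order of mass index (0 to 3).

Step 0: x=[3.0000 9.0000 12.0000 15.0000] v=[0.0000 1.0000 0.0000 0.0000]
Step 1: x=[3.4800 8.7200 12.0000 15.1600] v=[2.4000 -1.4000 0.0000 0.8000]
Step 2: x=[4.2416 8.1264 11.9808 15.4544] v=[3.8080 -2.9680 -0.0960 1.4720]
Step 3: x=[4.9461 7.5279 11.9007 15.8330] v=[3.5226 -2.9923 -0.4006 1.8931]
Step 4: x=[5.2723 7.2160 11.7501 16.2225] v=[1.6312 -1.5595 -0.7530 1.9473]

Answer: 5.2723 7.2160 11.7501 16.2225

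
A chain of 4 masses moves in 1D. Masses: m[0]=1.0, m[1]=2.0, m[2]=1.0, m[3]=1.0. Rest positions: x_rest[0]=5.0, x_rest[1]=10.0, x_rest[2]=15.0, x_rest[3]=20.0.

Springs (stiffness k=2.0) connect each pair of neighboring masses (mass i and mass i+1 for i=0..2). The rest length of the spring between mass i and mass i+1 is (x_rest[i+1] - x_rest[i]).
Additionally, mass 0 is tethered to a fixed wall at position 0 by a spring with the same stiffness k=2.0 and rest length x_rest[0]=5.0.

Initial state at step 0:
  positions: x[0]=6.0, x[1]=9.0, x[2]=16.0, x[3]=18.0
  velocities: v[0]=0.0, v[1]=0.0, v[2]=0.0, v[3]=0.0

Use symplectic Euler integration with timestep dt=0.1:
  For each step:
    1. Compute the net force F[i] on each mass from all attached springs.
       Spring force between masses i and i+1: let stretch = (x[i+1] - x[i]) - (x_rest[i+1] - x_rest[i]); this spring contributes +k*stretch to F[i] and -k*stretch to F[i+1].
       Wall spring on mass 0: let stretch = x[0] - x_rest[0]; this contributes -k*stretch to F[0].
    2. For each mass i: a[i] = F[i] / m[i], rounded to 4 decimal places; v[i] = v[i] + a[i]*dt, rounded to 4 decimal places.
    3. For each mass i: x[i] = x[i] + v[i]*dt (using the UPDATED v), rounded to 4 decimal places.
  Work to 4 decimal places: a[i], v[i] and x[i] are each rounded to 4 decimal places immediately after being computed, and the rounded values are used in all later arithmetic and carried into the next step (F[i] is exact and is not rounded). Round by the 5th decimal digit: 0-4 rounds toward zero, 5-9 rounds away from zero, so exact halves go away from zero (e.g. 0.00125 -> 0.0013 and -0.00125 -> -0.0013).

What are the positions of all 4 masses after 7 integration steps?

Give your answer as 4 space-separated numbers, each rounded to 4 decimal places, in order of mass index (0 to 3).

Step 0: x=[6.0000 9.0000 16.0000 18.0000] v=[0.0000 0.0000 0.0000 0.0000]
Step 1: x=[5.9400 9.0400 15.9000 18.0600] v=[-0.6000 0.4000 -1.0000 0.6000]
Step 2: x=[5.8232 9.1176 15.7060 18.1768] v=[-1.1680 0.7760 -1.9400 1.1680]
Step 3: x=[5.6558 9.2281 15.4297 18.3442] v=[-1.6738 1.1054 -2.7635 1.6738]
Step 4: x=[5.4468 9.3649 15.0876 18.5533] v=[-2.0905 1.3683 -3.4209 2.0909]
Step 5: x=[5.2072 9.5198 14.7004 18.7931] v=[-2.3962 1.5488 -3.8723 2.3978]
Step 6: x=[4.9497 9.6834 14.2914 19.0510] v=[-2.5751 1.6356 -4.0899 2.5793]
Step 7: x=[4.6879 9.8457 13.8854 19.3137] v=[-2.6183 1.6230 -4.0596 2.6274]

Answer: 4.6879 9.8457 13.8854 19.3137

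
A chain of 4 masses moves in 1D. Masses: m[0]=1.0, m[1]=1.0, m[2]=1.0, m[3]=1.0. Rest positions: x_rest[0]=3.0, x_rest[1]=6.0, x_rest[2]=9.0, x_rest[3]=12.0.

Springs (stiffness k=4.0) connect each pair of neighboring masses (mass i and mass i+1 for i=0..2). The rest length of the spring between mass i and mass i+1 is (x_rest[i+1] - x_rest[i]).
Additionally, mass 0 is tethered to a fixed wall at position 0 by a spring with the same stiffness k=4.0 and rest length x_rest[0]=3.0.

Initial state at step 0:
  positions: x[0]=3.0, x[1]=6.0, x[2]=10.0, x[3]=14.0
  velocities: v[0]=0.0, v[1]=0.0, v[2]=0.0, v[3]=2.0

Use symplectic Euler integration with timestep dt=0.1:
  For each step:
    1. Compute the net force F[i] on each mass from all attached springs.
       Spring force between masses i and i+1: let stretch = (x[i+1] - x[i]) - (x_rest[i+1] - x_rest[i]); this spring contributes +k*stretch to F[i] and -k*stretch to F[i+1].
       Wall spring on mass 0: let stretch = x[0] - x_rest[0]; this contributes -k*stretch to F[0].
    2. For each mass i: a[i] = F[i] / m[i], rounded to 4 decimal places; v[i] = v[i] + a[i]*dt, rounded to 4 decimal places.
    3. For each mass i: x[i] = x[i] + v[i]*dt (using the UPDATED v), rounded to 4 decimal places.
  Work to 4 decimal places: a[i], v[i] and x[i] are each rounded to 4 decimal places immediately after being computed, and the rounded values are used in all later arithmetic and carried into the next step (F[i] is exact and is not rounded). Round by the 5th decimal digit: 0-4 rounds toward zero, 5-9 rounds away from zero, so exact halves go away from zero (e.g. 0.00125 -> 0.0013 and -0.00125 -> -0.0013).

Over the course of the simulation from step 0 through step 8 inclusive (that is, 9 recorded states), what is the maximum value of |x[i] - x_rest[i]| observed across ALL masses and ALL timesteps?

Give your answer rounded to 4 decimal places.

Answer: 2.3474

Derivation:
Step 0: x=[3.0000 6.0000 10.0000 14.0000] v=[0.0000 0.0000 0.0000 2.0000]
Step 1: x=[3.0000 6.0400 10.0000 14.1600] v=[0.0000 0.4000 0.0000 1.6000]
Step 2: x=[3.0016 6.1168 10.0080 14.2736] v=[0.0160 0.7680 0.0800 1.1360]
Step 3: x=[3.0077 6.2246 10.0310 14.3366] v=[0.0614 1.0784 0.2298 0.6298]
Step 4: x=[3.0222 6.3560 10.0740 14.3474] v=[0.1451 1.3142 0.4295 0.1076]
Step 5: x=[3.0492 6.5028 10.1392 14.3072] v=[0.2697 1.4679 0.6517 -0.4018]
Step 6: x=[3.0924 6.6569 10.2256 14.2203] v=[0.4315 1.5410 0.8643 -0.8690]
Step 7: x=[3.1544 6.8112 10.3291 14.0936] v=[0.6203 1.5427 1.0347 -1.2669]
Step 8: x=[3.2365 6.9599 10.4424 13.9363] v=[0.8213 1.4871 1.1333 -1.5727]
Max displacement = 2.3474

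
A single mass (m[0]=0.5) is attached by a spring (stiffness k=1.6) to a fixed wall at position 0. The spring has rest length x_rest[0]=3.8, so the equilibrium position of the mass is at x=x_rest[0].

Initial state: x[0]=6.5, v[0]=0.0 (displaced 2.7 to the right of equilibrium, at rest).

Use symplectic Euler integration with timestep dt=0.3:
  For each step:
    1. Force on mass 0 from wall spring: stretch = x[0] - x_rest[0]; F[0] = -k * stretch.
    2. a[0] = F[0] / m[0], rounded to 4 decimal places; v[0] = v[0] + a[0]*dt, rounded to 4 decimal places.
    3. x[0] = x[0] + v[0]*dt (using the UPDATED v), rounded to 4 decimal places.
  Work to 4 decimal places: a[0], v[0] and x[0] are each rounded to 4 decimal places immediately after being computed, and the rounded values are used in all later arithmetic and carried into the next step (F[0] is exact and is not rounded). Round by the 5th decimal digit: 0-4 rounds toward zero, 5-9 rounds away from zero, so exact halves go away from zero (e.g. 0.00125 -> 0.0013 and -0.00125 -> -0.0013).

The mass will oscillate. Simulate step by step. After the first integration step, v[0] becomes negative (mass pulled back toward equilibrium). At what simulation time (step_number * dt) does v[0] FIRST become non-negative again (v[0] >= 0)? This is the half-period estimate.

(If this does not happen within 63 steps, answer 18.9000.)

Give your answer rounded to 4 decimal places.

Step 0: x=[6.5000] v=[0.0000]
Step 1: x=[5.7224] v=[-2.5920]
Step 2: x=[4.3912] v=[-4.4375]
Step 3: x=[2.8897] v=[-5.0050]
Step 4: x=[1.6504] v=[-4.1311]
Step 5: x=[1.0302] v=[-2.0675]
Step 6: x=[1.2077] v=[0.5915]
First v>=0 after going negative at step 6, time=1.8000

Answer: 1.8000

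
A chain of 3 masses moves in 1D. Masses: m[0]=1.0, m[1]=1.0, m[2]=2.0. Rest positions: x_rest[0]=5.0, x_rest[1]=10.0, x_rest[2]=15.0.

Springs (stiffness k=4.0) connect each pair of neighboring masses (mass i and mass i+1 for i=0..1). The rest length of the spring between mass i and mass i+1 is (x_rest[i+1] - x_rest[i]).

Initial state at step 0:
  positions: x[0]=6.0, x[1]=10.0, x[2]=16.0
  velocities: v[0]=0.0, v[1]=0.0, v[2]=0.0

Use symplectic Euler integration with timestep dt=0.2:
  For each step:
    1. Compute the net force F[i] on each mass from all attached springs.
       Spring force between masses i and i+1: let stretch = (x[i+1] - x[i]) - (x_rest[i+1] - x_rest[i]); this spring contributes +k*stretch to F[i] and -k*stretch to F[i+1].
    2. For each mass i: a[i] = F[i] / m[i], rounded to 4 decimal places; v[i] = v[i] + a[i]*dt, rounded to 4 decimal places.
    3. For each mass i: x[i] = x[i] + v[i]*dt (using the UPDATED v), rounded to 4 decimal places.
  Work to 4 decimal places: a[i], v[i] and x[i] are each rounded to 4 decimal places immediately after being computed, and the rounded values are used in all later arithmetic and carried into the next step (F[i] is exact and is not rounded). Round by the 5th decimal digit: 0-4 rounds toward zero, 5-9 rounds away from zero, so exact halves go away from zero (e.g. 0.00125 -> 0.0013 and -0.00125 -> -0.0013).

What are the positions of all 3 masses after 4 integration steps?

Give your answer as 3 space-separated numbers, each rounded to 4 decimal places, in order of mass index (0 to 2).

Step 0: x=[6.0000 10.0000 16.0000] v=[0.0000 0.0000 0.0000]
Step 1: x=[5.8400 10.3200 15.9200] v=[-0.8000 1.6000 -0.4000]
Step 2: x=[5.5968 10.8192 15.7920] v=[-1.2160 2.4960 -0.6400]
Step 3: x=[5.3892 11.2785 15.6662] v=[-1.0381 2.2963 -0.6291]
Step 4: x=[5.3239 11.4975 15.5894] v=[-0.3267 1.0950 -0.3842]

Answer: 5.3239 11.4975 15.5894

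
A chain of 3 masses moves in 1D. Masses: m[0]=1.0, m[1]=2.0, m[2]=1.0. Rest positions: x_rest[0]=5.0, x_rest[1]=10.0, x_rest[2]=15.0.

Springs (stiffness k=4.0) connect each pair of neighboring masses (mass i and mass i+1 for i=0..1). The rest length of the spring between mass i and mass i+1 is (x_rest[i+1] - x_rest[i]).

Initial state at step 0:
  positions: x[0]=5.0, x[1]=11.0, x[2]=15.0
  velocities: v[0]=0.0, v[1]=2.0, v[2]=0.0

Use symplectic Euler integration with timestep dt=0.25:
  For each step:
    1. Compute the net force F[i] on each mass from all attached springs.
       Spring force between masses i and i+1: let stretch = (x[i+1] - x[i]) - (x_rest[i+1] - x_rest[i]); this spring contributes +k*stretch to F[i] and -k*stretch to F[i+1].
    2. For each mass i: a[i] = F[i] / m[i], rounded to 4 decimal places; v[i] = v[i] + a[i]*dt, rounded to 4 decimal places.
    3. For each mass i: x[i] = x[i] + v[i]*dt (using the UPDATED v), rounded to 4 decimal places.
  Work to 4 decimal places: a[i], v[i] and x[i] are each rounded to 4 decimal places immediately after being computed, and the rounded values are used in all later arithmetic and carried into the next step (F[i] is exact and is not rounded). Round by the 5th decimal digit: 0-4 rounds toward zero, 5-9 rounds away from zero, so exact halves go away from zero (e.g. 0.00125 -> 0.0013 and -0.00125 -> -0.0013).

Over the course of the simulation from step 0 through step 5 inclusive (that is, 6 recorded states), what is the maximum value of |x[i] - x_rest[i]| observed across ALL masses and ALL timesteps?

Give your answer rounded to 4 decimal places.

Answer: 2.2813

Derivation:
Step 0: x=[5.0000 11.0000 15.0000] v=[0.0000 2.0000 0.0000]
Step 1: x=[5.2500 11.2500 15.2500] v=[1.0000 1.0000 1.0000]
Step 2: x=[5.7500 11.2500 15.7500] v=[2.0000 0.0000 2.0000]
Step 3: x=[6.3750 11.1250 16.3750] v=[2.5000 -0.5000 2.5000]
Step 4: x=[6.9375 11.0625 16.9375] v=[2.2500 -0.2500 2.2500]
Step 5: x=[7.2813 11.2188 17.2813] v=[1.3750 0.6250 1.3750]
Max displacement = 2.2813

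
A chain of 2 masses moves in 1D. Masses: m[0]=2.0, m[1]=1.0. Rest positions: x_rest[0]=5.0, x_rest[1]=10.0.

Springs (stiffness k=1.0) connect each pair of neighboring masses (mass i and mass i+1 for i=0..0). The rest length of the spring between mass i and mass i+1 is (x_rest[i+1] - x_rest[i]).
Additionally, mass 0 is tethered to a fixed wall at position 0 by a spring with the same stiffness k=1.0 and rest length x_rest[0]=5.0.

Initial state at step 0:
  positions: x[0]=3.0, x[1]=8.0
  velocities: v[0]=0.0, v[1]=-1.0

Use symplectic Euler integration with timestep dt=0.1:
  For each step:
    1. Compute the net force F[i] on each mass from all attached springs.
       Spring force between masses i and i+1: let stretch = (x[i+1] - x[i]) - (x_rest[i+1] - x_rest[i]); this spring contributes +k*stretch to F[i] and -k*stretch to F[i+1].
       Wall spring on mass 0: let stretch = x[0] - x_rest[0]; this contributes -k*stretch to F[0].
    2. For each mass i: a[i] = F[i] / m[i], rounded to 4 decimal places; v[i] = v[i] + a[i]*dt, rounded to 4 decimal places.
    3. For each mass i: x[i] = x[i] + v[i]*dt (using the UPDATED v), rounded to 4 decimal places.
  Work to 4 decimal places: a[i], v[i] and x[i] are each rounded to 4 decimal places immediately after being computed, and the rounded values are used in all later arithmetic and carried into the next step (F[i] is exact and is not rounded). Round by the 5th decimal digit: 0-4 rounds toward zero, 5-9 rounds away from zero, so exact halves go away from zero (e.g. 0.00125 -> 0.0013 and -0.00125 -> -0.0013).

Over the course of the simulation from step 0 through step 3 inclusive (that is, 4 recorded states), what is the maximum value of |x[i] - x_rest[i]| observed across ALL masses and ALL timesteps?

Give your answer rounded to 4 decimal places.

Step 0: x=[3.0000 8.0000] v=[0.0000 -1.0000]
Step 1: x=[3.0100 7.9000] v=[0.1000 -1.0000]
Step 2: x=[3.0294 7.8011] v=[0.1940 -0.9890]
Step 3: x=[3.0575 7.7045] v=[0.2811 -0.9662]
Max displacement = 2.2955

Answer: 2.2955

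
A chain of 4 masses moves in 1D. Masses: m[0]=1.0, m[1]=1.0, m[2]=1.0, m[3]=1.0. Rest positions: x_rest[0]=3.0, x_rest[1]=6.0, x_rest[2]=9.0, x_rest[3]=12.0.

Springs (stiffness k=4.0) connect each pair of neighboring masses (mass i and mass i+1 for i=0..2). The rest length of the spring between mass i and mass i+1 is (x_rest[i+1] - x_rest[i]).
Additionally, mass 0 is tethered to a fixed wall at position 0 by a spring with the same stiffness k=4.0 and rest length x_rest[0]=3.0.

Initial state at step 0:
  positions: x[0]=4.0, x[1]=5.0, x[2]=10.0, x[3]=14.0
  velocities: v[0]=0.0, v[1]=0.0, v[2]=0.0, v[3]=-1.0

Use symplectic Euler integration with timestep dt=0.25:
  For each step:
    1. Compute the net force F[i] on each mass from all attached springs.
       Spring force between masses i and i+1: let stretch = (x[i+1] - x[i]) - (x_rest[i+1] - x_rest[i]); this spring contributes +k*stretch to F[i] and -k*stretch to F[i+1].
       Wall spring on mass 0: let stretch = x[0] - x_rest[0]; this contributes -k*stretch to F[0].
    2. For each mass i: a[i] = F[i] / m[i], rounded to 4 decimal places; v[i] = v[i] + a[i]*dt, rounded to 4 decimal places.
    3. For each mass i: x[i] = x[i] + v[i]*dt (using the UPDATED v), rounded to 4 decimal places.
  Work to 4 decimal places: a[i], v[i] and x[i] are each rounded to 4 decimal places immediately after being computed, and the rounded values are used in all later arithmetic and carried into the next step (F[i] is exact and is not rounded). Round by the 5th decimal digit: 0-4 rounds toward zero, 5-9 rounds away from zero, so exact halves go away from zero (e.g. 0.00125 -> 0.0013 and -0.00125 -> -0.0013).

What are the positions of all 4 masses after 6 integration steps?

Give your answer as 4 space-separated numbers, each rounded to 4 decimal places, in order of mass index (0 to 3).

Step 0: x=[4.0000 5.0000 10.0000 14.0000] v=[0.0000 0.0000 0.0000 -1.0000]
Step 1: x=[3.2500 6.0000 9.7500 13.5000] v=[-3.0000 4.0000 -1.0000 -2.0000]
Step 2: x=[2.3750 7.2500 9.5000 12.8125] v=[-3.5000 5.0000 -1.0000 -2.7500]
Step 3: x=[2.1250 7.8438 9.5156 12.0469] v=[-1.0000 2.3750 0.0625 -3.0625]
Step 4: x=[2.7735 7.4258 9.7461 11.3985] v=[2.5938 -1.6720 0.9220 -2.5938]
Step 5: x=[3.8917 6.4248 9.8096 11.0870] v=[4.4726 -4.0040 0.2541 -1.2462]
Step 6: x=[4.6702 5.6367 9.3463 11.2061] v=[3.1140 -3.1523 -1.8533 0.4764]

Answer: 4.6702 5.6367 9.3463 11.2061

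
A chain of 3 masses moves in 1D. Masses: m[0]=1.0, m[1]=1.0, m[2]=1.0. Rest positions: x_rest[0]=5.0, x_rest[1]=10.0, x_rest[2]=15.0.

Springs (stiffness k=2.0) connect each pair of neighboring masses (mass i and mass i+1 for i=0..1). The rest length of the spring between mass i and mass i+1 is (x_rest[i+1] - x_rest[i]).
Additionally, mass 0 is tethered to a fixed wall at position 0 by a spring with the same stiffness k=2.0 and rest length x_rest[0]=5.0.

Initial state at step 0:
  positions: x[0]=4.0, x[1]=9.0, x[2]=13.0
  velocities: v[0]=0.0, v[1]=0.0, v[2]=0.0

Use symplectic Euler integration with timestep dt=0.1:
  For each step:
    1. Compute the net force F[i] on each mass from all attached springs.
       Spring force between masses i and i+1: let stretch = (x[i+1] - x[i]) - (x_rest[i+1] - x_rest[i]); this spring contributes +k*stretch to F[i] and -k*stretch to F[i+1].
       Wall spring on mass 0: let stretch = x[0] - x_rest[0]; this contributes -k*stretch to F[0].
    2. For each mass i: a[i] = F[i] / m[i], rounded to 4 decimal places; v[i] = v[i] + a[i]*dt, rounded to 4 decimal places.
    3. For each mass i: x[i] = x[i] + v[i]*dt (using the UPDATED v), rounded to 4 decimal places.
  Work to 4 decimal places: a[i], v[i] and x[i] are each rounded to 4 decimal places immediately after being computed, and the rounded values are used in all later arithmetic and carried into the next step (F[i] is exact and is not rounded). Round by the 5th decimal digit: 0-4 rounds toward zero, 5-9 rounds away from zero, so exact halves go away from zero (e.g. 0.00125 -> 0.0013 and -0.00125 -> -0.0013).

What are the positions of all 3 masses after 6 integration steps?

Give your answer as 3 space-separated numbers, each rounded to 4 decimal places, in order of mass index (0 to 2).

Answer: 4.3425 8.6836 13.3680

Derivation:
Step 0: x=[4.0000 9.0000 13.0000] v=[0.0000 0.0000 0.0000]
Step 1: x=[4.0200 8.9800 13.0200] v=[0.2000 -0.2000 0.2000]
Step 2: x=[4.0588 8.9416 13.0592] v=[0.3880 -0.3840 0.3920]
Step 3: x=[4.1141 8.8879 13.1161] v=[0.5528 -0.5370 0.5685]
Step 4: x=[4.1826 8.8233 13.1884] v=[0.6847 -0.6461 0.7229]
Step 5: x=[4.2602 8.7532 13.2734] v=[0.7763 -0.7012 0.8499]
Step 6: x=[4.3425 8.6836 13.3680] v=[0.8229 -0.6958 0.9459]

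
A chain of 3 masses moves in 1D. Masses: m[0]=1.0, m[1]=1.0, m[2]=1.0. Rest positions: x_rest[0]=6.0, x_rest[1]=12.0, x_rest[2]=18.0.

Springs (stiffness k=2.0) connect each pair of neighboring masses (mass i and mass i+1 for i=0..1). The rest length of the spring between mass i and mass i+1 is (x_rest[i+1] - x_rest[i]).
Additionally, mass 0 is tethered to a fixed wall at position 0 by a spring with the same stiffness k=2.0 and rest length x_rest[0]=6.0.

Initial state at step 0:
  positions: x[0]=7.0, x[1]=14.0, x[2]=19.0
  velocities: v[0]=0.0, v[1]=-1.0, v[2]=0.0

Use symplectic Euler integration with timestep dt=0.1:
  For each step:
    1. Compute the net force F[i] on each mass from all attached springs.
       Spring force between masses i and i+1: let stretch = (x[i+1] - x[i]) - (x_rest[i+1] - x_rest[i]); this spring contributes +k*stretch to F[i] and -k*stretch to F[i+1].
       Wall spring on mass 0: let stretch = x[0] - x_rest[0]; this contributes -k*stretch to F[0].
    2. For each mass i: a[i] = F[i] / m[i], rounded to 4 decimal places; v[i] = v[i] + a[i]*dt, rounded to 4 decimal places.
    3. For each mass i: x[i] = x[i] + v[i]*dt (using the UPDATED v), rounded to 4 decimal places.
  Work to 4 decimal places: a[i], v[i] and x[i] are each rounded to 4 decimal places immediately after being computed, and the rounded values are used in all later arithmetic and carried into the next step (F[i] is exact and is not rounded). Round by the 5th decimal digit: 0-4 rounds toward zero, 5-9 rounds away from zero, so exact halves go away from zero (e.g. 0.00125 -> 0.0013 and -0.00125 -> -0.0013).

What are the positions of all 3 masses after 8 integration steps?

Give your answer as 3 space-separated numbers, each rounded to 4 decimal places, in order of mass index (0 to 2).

Step 0: x=[7.0000 14.0000 19.0000] v=[0.0000 -1.0000 0.0000]
Step 1: x=[7.0000 13.8600 19.0200] v=[0.0000 -1.4000 0.2000]
Step 2: x=[6.9972 13.6860 19.0568] v=[-0.0280 -1.7400 0.3680]
Step 3: x=[6.9882 13.4856 19.1062] v=[-0.0897 -2.0036 0.4938]
Step 4: x=[6.9694 13.2677 19.1632] v=[-0.1879 -2.1790 0.5697]
Step 5: x=[6.9372 13.0417 19.2223] v=[-0.3221 -2.2596 0.5906]
Step 6: x=[6.8883 12.8173 19.2778] v=[-0.4886 -2.2444 0.5545]
Step 7: x=[6.8203 12.6035 19.3240] v=[-0.6805 -2.1381 0.4624]
Step 8: x=[6.7315 12.4084 19.3558] v=[-0.8879 -1.9506 0.3183]

Answer: 6.7315 12.4084 19.3558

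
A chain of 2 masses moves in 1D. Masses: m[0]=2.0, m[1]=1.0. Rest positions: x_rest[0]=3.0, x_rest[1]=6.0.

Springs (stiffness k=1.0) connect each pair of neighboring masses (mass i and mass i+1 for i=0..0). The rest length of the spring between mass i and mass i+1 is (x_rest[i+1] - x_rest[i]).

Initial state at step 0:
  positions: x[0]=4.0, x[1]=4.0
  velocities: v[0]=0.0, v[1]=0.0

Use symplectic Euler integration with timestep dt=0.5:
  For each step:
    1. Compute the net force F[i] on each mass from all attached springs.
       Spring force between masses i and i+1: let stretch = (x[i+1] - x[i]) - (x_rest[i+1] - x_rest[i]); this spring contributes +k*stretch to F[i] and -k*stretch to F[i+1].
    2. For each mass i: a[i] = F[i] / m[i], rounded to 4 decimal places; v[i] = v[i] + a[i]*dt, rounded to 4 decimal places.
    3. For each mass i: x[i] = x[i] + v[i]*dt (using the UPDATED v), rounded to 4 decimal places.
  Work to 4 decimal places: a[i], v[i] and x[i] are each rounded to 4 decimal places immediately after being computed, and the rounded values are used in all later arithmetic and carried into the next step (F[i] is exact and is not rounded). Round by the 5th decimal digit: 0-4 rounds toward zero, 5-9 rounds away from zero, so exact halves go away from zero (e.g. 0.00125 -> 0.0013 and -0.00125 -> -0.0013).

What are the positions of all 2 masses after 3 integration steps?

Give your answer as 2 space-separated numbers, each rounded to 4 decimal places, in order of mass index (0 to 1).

Step 0: x=[4.0000 4.0000] v=[0.0000 0.0000]
Step 1: x=[3.6250 4.7500] v=[-0.7500 1.5000]
Step 2: x=[3.0156 5.9688] v=[-1.2188 2.4375]
Step 3: x=[2.4004 7.1993] v=[-1.2305 2.4609]

Answer: 2.4004 7.1993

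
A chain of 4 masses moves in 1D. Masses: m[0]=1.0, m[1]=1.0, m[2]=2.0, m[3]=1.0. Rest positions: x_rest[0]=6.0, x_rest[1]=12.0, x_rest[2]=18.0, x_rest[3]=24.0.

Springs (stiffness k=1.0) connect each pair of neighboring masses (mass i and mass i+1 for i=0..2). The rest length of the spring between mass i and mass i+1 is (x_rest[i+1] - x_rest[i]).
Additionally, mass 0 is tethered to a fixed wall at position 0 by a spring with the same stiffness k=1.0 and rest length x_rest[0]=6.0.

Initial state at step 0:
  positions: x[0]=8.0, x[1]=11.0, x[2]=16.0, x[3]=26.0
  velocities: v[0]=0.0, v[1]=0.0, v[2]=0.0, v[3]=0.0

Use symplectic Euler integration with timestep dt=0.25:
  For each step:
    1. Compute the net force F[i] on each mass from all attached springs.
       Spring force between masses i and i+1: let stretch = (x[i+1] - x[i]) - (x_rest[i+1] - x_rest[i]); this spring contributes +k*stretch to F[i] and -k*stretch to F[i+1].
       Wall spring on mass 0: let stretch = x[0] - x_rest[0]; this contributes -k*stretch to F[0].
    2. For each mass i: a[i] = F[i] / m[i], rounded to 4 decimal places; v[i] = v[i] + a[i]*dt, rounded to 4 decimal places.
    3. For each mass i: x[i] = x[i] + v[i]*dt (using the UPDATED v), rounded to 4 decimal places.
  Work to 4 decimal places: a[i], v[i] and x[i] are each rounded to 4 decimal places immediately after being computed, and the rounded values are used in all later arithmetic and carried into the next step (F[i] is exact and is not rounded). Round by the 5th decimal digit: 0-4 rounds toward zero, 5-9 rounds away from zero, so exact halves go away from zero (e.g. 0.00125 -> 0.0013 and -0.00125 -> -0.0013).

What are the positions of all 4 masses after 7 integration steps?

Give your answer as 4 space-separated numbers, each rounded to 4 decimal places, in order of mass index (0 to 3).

Step 0: x=[8.0000 11.0000 16.0000 26.0000] v=[0.0000 0.0000 0.0000 0.0000]
Step 1: x=[7.6875 11.1250 16.1563 25.7500] v=[-1.2500 0.5000 0.6250 -1.0000]
Step 2: x=[7.1094 11.3496 16.4551 25.2754] v=[-2.3125 0.8985 1.1953 -1.8984]
Step 3: x=[6.3520 11.6283 16.8700 24.6245] v=[-3.0298 1.1148 1.6597 -2.6035]
Step 4: x=[5.5273 11.9049 17.3635 23.8640] v=[-3.2987 1.1062 1.9738 -3.0421]
Step 5: x=[4.7558 12.1240 17.8895 23.0722] v=[-3.0861 0.8765 2.1041 -3.1672]
Step 6: x=[4.1476 12.2430 18.3973 22.3315] v=[-2.4330 0.4758 2.0313 -2.9629]
Step 7: x=[3.7861 12.2406 18.8358 21.7199] v=[-1.4461 -0.0095 1.7538 -2.4465]

Answer: 3.7861 12.2406 18.8358 21.7199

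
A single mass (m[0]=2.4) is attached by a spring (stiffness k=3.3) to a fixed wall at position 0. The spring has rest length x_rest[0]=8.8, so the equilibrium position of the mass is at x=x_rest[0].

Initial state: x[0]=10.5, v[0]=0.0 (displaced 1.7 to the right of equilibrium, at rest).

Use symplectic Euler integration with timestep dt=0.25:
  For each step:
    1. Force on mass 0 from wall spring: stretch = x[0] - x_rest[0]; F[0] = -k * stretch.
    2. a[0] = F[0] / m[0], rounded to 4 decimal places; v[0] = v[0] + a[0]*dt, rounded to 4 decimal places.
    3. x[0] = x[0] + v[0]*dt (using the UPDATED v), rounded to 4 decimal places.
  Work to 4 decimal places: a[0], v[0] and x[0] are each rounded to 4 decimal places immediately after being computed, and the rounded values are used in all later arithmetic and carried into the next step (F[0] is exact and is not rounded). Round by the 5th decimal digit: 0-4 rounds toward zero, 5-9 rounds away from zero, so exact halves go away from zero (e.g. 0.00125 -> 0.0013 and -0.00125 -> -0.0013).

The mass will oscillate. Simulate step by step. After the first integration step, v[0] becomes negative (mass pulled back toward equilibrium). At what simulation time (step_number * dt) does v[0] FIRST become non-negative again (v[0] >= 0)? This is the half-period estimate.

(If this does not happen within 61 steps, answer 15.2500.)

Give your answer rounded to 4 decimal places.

Step 0: x=[10.5000] v=[0.0000]
Step 1: x=[10.3539] v=[-0.5844]
Step 2: x=[10.0743] v=[-1.1186]
Step 3: x=[9.6851] v=[-1.5567]
Step 4: x=[9.2199] v=[-1.8610]
Step 5: x=[8.7186] v=[-2.0054]
Step 6: x=[8.2243] v=[-1.9774]
Step 7: x=[7.7794] v=[-1.7795]
Step 8: x=[7.4222] v=[-1.4287]
Step 9: x=[7.1834] v=[-0.9551]
Step 10: x=[7.0836] v=[-0.3994]
Step 11: x=[7.1313] v=[0.1906]
First v>=0 after going negative at step 11, time=2.7500

Answer: 2.7500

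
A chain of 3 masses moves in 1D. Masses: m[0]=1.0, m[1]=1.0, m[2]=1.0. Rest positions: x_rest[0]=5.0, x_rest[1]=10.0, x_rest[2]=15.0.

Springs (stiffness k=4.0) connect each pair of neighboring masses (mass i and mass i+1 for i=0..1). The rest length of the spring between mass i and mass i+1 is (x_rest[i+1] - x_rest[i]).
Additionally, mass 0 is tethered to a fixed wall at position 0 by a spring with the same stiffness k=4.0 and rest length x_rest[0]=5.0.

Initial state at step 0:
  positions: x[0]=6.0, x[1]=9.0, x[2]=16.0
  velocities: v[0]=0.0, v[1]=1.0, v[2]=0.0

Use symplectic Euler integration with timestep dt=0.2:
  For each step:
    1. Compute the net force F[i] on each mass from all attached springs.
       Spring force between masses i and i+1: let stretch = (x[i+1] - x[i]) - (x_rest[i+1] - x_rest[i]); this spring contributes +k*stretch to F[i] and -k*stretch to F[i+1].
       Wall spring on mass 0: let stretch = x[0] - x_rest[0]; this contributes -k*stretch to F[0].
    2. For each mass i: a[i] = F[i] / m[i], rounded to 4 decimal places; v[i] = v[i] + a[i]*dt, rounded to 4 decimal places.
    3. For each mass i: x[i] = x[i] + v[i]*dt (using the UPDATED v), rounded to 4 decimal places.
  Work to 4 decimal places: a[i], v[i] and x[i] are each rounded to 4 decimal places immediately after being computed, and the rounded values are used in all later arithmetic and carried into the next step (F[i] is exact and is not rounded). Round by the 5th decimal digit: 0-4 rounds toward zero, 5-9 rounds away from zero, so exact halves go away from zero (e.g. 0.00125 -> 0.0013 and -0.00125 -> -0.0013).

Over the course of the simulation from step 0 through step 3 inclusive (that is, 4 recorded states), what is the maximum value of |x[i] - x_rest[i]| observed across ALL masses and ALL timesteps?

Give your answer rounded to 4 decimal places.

Step 0: x=[6.0000 9.0000 16.0000] v=[0.0000 1.0000 0.0000]
Step 1: x=[5.5200 9.8400 15.6800] v=[-2.4000 4.2000 -1.6000]
Step 2: x=[4.8480 10.9232 15.2256] v=[-3.3600 5.4160 -2.2720]
Step 3: x=[4.3724 11.7228 14.8828] v=[-2.3782 3.9978 -1.7139]
Max displacement = 1.7228

Answer: 1.7228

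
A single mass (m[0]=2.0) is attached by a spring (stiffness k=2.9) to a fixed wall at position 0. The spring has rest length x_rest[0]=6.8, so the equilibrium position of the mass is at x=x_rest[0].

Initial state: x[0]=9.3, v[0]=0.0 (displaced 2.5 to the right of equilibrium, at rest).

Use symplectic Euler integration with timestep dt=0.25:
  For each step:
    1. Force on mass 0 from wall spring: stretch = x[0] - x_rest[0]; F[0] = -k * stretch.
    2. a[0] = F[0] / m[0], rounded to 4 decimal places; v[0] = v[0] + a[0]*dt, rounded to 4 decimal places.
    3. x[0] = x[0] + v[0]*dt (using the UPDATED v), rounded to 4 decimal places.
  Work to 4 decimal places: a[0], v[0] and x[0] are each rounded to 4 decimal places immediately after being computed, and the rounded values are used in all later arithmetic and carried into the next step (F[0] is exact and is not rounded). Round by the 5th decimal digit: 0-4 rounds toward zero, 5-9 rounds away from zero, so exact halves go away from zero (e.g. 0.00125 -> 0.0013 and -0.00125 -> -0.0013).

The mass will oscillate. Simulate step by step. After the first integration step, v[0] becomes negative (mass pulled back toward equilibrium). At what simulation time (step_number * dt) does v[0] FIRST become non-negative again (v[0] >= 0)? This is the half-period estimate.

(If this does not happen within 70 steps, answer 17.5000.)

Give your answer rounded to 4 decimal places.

Answer: 2.7500

Derivation:
Step 0: x=[9.3000] v=[0.0000]
Step 1: x=[9.0734] v=[-0.9063]
Step 2: x=[8.6408] v=[-1.7304]
Step 3: x=[8.0414] v=[-2.3977]
Step 4: x=[7.3295] v=[-2.8477]
Step 5: x=[6.5696] v=[-3.0397]
Step 6: x=[5.8306] v=[-2.9562]
Step 7: x=[5.1794] v=[-2.6048]
Step 8: x=[4.6751] v=[-2.0173]
Step 9: x=[4.3634] v=[-1.2470]
Step 10: x=[4.2725] v=[-0.3637]
Step 11: x=[4.4106] v=[0.5525]
First v>=0 after going negative at step 11, time=2.7500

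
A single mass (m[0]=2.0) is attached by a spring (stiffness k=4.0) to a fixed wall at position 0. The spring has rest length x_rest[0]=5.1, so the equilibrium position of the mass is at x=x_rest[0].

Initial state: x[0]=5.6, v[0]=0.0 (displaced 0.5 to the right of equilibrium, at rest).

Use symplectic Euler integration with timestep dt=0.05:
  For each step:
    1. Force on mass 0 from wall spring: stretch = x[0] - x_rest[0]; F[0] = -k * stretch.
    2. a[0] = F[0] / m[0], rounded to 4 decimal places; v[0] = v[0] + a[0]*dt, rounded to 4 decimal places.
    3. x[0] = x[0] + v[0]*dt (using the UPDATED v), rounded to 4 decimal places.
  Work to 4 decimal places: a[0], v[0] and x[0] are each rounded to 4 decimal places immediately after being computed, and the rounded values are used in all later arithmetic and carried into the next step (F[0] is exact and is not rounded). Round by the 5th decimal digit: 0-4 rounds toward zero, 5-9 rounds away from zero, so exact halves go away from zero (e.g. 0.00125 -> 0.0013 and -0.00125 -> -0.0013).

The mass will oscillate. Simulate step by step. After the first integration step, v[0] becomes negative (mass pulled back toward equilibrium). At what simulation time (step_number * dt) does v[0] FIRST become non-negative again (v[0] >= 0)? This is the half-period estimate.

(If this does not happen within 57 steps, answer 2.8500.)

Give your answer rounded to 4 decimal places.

Step 0: x=[5.6000] v=[0.0000]
Step 1: x=[5.5975] v=[-0.0500]
Step 2: x=[5.5925] v=[-0.0998]
Step 3: x=[5.5850] v=[-0.1491]
Step 4: x=[5.5751] v=[-0.1976]
Step 5: x=[5.5628] v=[-0.2451]
Step 6: x=[5.5482] v=[-0.2914]
Step 7: x=[5.5314] v=[-0.3362]
Step 8: x=[5.5124] v=[-0.3793]
Step 9: x=[5.4914] v=[-0.4205]
Step 10: x=[5.4684] v=[-0.4596]
Step 11: x=[5.4436] v=[-0.4964]
Step 12: x=[5.4171] v=[-0.5308]
Step 13: x=[5.3890] v=[-0.5625]
Step 14: x=[5.3594] v=[-0.5914]
Step 15: x=[5.3285] v=[-0.6173]
Step 16: x=[5.2965] v=[-0.6402]
Step 17: x=[5.2635] v=[-0.6599]
Step 18: x=[5.2297] v=[-0.6763]
Step 19: x=[5.1952] v=[-0.6893]
Step 20: x=[5.1603] v=[-0.6988]
Step 21: x=[5.1251] v=[-0.7048]
Step 22: x=[5.0897] v=[-0.7073]
Step 23: x=[5.0544] v=[-0.7063]
Step 24: x=[5.0193] v=[-0.7017]
Step 25: x=[4.9846] v=[-0.6936]
Step 26: x=[4.9505] v=[-0.6821]
Step 27: x=[4.9171] v=[-0.6672]
Step 28: x=[4.8847] v=[-0.6489]
Step 29: x=[4.8533] v=[-0.6274]
Step 30: x=[4.8232] v=[-0.6027]
Step 31: x=[4.7945] v=[-0.5750]
Step 32: x=[4.7673] v=[-0.5445]
Step 33: x=[4.7417] v=[-0.5112]
Step 34: x=[4.7179] v=[-0.4754]
Step 35: x=[4.6960] v=[-0.4372]
Step 36: x=[4.6762] v=[-0.3968]
Step 37: x=[4.6585] v=[-0.3544]
Step 38: x=[4.6430] v=[-0.3103]
Step 39: x=[4.6298] v=[-0.2646]
Step 40: x=[4.6189] v=[-0.2176]
Step 41: x=[4.6104] v=[-0.1695]
Step 42: x=[4.6044] v=[-0.1205]
Step 43: x=[4.6009] v=[-0.0709]
Step 44: x=[4.5999] v=[-0.0210]
Step 45: x=[4.6014] v=[0.0290]
First v>=0 after going negative at step 45, time=2.2500

Answer: 2.2500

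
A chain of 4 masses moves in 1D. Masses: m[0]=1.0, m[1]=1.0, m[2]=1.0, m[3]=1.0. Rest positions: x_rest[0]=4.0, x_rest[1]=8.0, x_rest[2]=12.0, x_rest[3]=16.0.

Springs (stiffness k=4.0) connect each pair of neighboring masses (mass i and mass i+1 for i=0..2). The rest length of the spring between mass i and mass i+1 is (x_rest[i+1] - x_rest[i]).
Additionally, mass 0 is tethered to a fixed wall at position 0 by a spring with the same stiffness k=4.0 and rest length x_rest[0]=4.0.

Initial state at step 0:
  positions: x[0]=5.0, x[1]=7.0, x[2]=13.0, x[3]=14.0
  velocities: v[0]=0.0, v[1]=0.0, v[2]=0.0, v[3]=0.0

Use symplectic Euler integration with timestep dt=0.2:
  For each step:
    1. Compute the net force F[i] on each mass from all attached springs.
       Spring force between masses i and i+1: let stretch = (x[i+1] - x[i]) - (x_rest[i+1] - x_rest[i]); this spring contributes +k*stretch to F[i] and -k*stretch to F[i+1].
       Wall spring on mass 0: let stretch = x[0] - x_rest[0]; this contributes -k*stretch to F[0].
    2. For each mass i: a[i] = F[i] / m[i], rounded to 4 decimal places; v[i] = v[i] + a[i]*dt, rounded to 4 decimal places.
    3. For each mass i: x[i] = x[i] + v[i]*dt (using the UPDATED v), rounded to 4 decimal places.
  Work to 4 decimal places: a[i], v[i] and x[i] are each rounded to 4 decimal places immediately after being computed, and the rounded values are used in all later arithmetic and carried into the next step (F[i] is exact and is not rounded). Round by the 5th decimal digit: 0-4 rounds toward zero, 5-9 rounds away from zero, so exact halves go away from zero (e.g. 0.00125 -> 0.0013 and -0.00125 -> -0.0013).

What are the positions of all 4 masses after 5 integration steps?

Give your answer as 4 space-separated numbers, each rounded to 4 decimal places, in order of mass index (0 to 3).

Answer: 3.3542 7.8593 10.6869 16.4393

Derivation:
Step 0: x=[5.0000 7.0000 13.0000 14.0000] v=[0.0000 0.0000 0.0000 0.0000]
Step 1: x=[4.5200 7.6400 12.2000 14.4800] v=[-2.4000 3.2000 -4.0000 2.4000]
Step 2: x=[3.8160 8.5104 11.0352 15.2352] v=[-3.5200 4.3520 -5.8240 3.7760]
Step 3: x=[3.2525 9.0337 10.1384 15.9584] v=[-2.8173 2.6163 -4.4838 3.6160]
Step 4: x=[3.0936 8.8087 9.9961 16.3904] v=[-0.7943 -1.1249 -0.7116 2.1600]
Step 5: x=[3.3542 7.8593 10.6869 16.4393] v=[1.3029 -4.7471 3.4539 0.2446]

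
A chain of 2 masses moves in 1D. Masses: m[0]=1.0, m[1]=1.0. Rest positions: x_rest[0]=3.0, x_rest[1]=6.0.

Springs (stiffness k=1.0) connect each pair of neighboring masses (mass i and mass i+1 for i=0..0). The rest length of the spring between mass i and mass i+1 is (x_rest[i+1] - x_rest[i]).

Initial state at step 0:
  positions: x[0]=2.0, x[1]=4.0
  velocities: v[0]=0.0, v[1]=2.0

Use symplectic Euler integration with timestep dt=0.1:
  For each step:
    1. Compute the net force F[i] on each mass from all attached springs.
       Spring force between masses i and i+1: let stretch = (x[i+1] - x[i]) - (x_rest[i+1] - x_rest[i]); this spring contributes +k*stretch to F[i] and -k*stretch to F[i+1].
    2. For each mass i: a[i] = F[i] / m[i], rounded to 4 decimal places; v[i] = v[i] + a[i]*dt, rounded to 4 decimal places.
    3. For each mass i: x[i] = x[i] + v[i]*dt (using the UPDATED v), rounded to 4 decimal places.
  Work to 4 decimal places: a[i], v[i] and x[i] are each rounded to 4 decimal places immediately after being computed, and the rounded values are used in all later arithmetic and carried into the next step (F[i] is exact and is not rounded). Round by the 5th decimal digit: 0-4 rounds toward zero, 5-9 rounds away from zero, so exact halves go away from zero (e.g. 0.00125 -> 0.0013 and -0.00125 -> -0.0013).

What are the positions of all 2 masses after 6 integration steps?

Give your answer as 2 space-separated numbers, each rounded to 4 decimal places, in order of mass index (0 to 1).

Step 0: x=[2.0000 4.0000] v=[0.0000 2.0000]
Step 1: x=[1.9900 4.2100] v=[-0.1000 2.1000]
Step 2: x=[1.9722 4.4278] v=[-0.1780 2.1780]
Step 3: x=[1.9490 4.6510] v=[-0.2324 2.2324]
Step 4: x=[1.9228 4.8772] v=[-0.2622 2.2622]
Step 5: x=[1.8961 5.1039] v=[-0.2668 2.2668]
Step 6: x=[1.8715 5.3285] v=[-0.2460 2.2460]

Answer: 1.8715 5.3285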